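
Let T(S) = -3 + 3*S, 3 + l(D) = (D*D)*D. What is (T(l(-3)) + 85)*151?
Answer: -1208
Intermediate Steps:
l(D) = -3 + D**3 (l(D) = -3 + (D*D)*D = -3 + D**2*D = -3 + D**3)
(T(l(-3)) + 85)*151 = ((-3 + 3*(-3 + (-3)**3)) + 85)*151 = ((-3 + 3*(-3 - 27)) + 85)*151 = ((-3 + 3*(-30)) + 85)*151 = ((-3 - 90) + 85)*151 = (-93 + 85)*151 = -8*151 = -1208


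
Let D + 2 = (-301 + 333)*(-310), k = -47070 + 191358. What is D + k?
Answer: 134366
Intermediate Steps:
k = 144288
D = -9922 (D = -2 + (-301 + 333)*(-310) = -2 + 32*(-310) = -2 - 9920 = -9922)
D + k = -9922 + 144288 = 134366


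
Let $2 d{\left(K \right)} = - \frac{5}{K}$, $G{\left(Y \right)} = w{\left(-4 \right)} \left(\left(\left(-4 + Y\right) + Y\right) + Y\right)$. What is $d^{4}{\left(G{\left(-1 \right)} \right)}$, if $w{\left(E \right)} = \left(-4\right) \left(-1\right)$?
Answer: $\frac{625}{9834496} \approx 6.3552 \cdot 10^{-5}$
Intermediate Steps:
$w{\left(E \right)} = 4$
$G{\left(Y \right)} = -16 + 12 Y$ ($G{\left(Y \right)} = 4 \left(\left(\left(-4 + Y\right) + Y\right) + Y\right) = 4 \left(\left(-4 + 2 Y\right) + Y\right) = 4 \left(-4 + 3 Y\right) = -16 + 12 Y$)
$d{\left(K \right)} = - \frac{5}{2 K}$ ($d{\left(K \right)} = \frac{\left(-5\right) \frac{1}{K}}{2} = - \frac{5}{2 K}$)
$d^{4}{\left(G{\left(-1 \right)} \right)} = \left(- \frac{5}{2 \left(-16 + 12 \left(-1\right)\right)}\right)^{4} = \left(- \frac{5}{2 \left(-16 - 12\right)}\right)^{4} = \left(- \frac{5}{2 \left(-28\right)}\right)^{4} = \left(\left(- \frac{5}{2}\right) \left(- \frac{1}{28}\right)\right)^{4} = \left(\frac{5}{56}\right)^{4} = \frac{625}{9834496}$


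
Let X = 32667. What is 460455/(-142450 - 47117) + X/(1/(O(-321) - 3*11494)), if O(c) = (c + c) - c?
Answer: -71840180931074/63189 ≈ -1.1369e+9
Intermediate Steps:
O(c) = c (O(c) = 2*c - c = c)
460455/(-142450 - 47117) + X/(1/(O(-321) - 3*11494)) = 460455/(-142450 - 47117) + 32667/(1/(-321 - 3*11494)) = 460455/(-189567) + 32667/(1/(-321 - 34482)) = 460455*(-1/189567) + 32667/(1/(-34803)) = -153485/63189 + 32667/(-1/34803) = -153485/63189 + 32667*(-34803) = -153485/63189 - 1136909601 = -71840180931074/63189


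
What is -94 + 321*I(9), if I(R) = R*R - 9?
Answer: 23018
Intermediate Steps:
I(R) = -9 + R² (I(R) = R² - 9 = -9 + R²)
-94 + 321*I(9) = -94 + 321*(-9 + 9²) = -94 + 321*(-9 + 81) = -94 + 321*72 = -94 + 23112 = 23018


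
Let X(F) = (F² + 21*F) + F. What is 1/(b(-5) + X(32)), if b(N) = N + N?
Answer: 1/1718 ≈ 0.00058207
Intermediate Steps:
b(N) = 2*N
X(F) = F² + 22*F
1/(b(-5) + X(32)) = 1/(2*(-5) + 32*(22 + 32)) = 1/(-10 + 32*54) = 1/(-10 + 1728) = 1/1718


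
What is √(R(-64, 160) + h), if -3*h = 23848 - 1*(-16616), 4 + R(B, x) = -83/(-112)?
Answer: I*√10577147/28 ≈ 116.15*I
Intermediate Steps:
R(B, x) = -365/112 (R(B, x) = -4 - 83/(-112) = -4 - 83*(-1/112) = -4 + 83/112 = -365/112)
h = -13488 (h = -(23848 - 1*(-16616))/3 = -(23848 + 16616)/3 = -⅓*40464 = -13488)
√(R(-64, 160) + h) = √(-365/112 - 13488) = √(-1511021/112) = I*√10577147/28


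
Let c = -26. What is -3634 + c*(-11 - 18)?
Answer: -2880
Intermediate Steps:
-3634 + c*(-11 - 18) = -3634 - 26*(-11 - 18) = -3634 - 26*(-29) = -3634 + 754 = -2880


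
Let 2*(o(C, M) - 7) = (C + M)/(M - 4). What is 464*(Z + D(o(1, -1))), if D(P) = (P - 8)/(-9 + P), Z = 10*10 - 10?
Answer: 41992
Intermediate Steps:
Z = 90 (Z = 100 - 10 = 90)
o(C, M) = 7 + (C + M)/(2*(-4 + M)) (o(C, M) = 7 + ((C + M)/(M - 4))/2 = 7 + ((C + M)/(-4 + M))/2 = 7 + (C + M)/(2*(-4 + M)))
D(P) = (-8 + P)/(-9 + P)
464*(Z + D(o(1, -1))) = 464*(90 + (-8 + (-56 + 1 + 15*(-1))/(2*(-4 - 1)))/(-9 + (-56 + 1 + 15*(-1))/(2*(-4 - 1)))) = 464*(90 + (-8 + (1/2)*(-56 + 1 - 15)/(-5))/(-9 + (1/2)*(-56 + 1 - 15)/(-5))) = 464*(90 + (-8 + (1/2)*(-1/5)*(-70))/(-9 + (1/2)*(-1/5)*(-70))) = 464*(90 + (-8 + 7)/(-9 + 7)) = 464*(90 - 1/(-2)) = 464*(90 - 1/2*(-1)) = 464*(90 + 1/2) = 464*(181/2) = 41992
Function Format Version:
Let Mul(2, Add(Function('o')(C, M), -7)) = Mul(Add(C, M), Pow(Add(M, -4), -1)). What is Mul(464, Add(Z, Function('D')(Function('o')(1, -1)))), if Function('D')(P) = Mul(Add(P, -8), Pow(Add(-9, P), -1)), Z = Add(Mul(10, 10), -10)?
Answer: 41992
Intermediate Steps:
Z = 90 (Z = Add(100, -10) = 90)
Function('o')(C, M) = Add(7, Mul(Rational(1, 2), Pow(Add(-4, M), -1), Add(C, M))) (Function('o')(C, M) = Add(7, Mul(Rational(1, 2), Mul(Add(C, M), Pow(Add(M, -4), -1)))) = Add(7, Mul(Rational(1, 2), Mul(Add(C, M), Pow(Add(-4, M), -1)))) = Add(7, Mul(Rational(1, 2), Mul(Pow(Add(-4, M), -1), Add(C, M)))) = Add(7, Mul(Rational(1, 2), Pow(Add(-4, M), -1), Add(C, M))))
Function('D')(P) = Mul(Pow(Add(-9, P), -1), Add(-8, P)) (Function('D')(P) = Mul(Add(-8, P), Pow(Add(-9, P), -1)) = Mul(Pow(Add(-9, P), -1), Add(-8, P)))
Mul(464, Add(Z, Function('D')(Function('o')(1, -1)))) = Mul(464, Add(90, Mul(Pow(Add(-9, Mul(Rational(1, 2), Pow(Add(-4, -1), -1), Add(-56, 1, Mul(15, -1)))), -1), Add(-8, Mul(Rational(1, 2), Pow(Add(-4, -1), -1), Add(-56, 1, Mul(15, -1))))))) = Mul(464, Add(90, Mul(Pow(Add(-9, Mul(Rational(1, 2), Pow(-5, -1), Add(-56, 1, -15))), -1), Add(-8, Mul(Rational(1, 2), Pow(-5, -1), Add(-56, 1, -15)))))) = Mul(464, Add(90, Mul(Pow(Add(-9, Mul(Rational(1, 2), Rational(-1, 5), -70)), -1), Add(-8, Mul(Rational(1, 2), Rational(-1, 5), -70))))) = Mul(464, Add(90, Mul(Pow(Add(-9, 7), -1), Add(-8, 7)))) = Mul(464, Add(90, Mul(Pow(-2, -1), -1))) = Mul(464, Add(90, Mul(Rational(-1, 2), -1))) = Mul(464, Add(90, Rational(1, 2))) = Mul(464, Rational(181, 2)) = 41992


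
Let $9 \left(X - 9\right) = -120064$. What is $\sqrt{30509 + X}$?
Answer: $\frac{\sqrt{154598}}{3} \approx 131.06$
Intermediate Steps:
$X = - \frac{119983}{9}$ ($X = 9 + \frac{1}{9} \left(-120064\right) = 9 - \frac{120064}{9} = - \frac{119983}{9} \approx -13331.0$)
$\sqrt{30509 + X} = \sqrt{30509 - \frac{119983}{9}} = \sqrt{\frac{154598}{9}} = \frac{\sqrt{154598}}{3}$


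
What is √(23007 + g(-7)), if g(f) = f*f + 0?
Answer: 4*√1441 ≈ 151.84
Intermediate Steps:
g(f) = f² (g(f) = f² + 0 = f²)
√(23007 + g(-7)) = √(23007 + (-7)²) = √(23007 + 49) = √23056 = 4*√1441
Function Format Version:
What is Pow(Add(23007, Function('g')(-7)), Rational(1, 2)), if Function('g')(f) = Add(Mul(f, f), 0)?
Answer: Mul(4, Pow(1441, Rational(1, 2))) ≈ 151.84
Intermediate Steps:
Function('g')(f) = Pow(f, 2) (Function('g')(f) = Add(Pow(f, 2), 0) = Pow(f, 2))
Pow(Add(23007, Function('g')(-7)), Rational(1, 2)) = Pow(Add(23007, Pow(-7, 2)), Rational(1, 2)) = Pow(Add(23007, 49), Rational(1, 2)) = Pow(23056, Rational(1, 2)) = Mul(4, Pow(1441, Rational(1, 2)))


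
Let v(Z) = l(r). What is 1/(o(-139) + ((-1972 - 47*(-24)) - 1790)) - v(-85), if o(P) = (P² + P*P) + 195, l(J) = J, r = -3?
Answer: 108610/36203 ≈ 3.0000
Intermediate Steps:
v(Z) = -3
o(P) = 195 + 2*P² (o(P) = (P² + P²) + 195 = 2*P² + 195 = 195 + 2*P²)
1/(o(-139) + ((-1972 - 47*(-24)) - 1790)) - v(-85) = 1/((195 + 2*(-139)²) + ((-1972 - 47*(-24)) - 1790)) - 1*(-3) = 1/((195 + 2*19321) + ((-1972 + 1128) - 1790)) + 3 = 1/((195 + 38642) + (-844 - 1790)) + 3 = 1/(38837 - 2634) + 3 = 1/36203 + 3 = 108610/36203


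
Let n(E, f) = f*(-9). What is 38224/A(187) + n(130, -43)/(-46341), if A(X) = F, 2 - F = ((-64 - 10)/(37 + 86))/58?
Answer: 702040137839/36923479 ≈ 19013.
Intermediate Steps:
F = 7171/3567 (F = 2 - (-64 - 10)/(37 + 86)/58 = 2 - (-74/123)/58 = 2 - (-74*1/123)/58 = 2 - (-74)/(123*58) = 2 - 1*(-37/3567) = 2 + 37/3567 = 7171/3567 ≈ 2.0104)
n(E, f) = -9*f
A(X) = 7171/3567
38224/A(187) + n(130, -43)/(-46341) = 38224/(7171/3567) - 9*(-43)/(-46341) = 38224*(3567/7171) + 387*(-1/46341) = 136345008/7171 - 43/5149 = 702040137839/36923479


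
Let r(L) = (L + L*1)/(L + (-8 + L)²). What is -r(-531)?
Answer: 531/144995 ≈ 0.0036622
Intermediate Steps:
r(L) = 2*L/(L + (-8 + L)²) (r(L) = (L + L)/(L + (-8 + L)²) = (2*L)/(L + (-8 + L)²) = 2*L/(L + (-8 + L)²))
-r(-531) = -2*(-531)/(-531 + (-8 - 531)²) = -2*(-531)/(-531 + (-539)²) = -2*(-531)/(-531 + 290521) = -2*(-531)/289990 = -1*(-531/144995) = 531/144995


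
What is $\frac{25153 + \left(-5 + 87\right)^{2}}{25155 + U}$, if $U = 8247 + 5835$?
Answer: $\frac{31877}{39237} \approx 0.81242$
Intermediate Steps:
$U = 14082$
$\frac{25153 + \left(-5 + 87\right)^{2}}{25155 + U} = \frac{25153 + \left(-5 + 87\right)^{2}}{25155 + 14082} = \frac{25153 + 82^{2}}{39237} = \left(25153 + 6724\right) \frac{1}{39237} = 31877 \cdot \frac{1}{39237} = \frac{31877}{39237}$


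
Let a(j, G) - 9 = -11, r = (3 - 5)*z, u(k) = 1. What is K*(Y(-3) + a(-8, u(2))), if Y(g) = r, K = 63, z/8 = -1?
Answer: 882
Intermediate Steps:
z = -8 (z = 8*(-1) = -8)
r = 16 (r = (3 - 5)*(-8) = -2*(-8) = 16)
Y(g) = 16
a(j, G) = -2 (a(j, G) = 9 - 11 = -2)
K*(Y(-3) + a(-8, u(2))) = 63*(16 - 2) = 63*14 = 882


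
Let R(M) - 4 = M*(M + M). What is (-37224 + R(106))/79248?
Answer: -1229/6604 ≈ -0.18610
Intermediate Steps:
R(M) = 4 + 2*M² (R(M) = 4 + M*(M + M) = 4 + M*(2*M) = 4 + 2*M²)
(-37224 + R(106))/79248 = (-37224 + (4 + 2*106²))/79248 = (-37224 + (4 + 2*11236))*(1/79248) = (-37224 + (4 + 22472))*(1/79248) = (-37224 + 22476)*(1/79248) = -14748*1/79248 = -1229/6604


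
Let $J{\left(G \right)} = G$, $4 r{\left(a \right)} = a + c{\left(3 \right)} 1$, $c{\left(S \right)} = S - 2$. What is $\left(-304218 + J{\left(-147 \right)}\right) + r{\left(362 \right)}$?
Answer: $- \frac{1217097}{4} \approx -3.0427 \cdot 10^{5}$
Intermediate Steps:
$c{\left(S \right)} = -2 + S$ ($c{\left(S \right)} = S - 2 = -2 + S$)
$r{\left(a \right)} = \frac{1}{4} + \frac{a}{4}$ ($r{\left(a \right)} = \frac{a + \left(-2 + 3\right) 1}{4} = \frac{a + 1 \cdot 1}{4} = \frac{a + 1}{4} = \frac{1 + a}{4} = \frac{1}{4} + \frac{a}{4}$)
$\left(-304218 + J{\left(-147 \right)}\right) + r{\left(362 \right)} = \left(-304218 - 147\right) + \left(\frac{1}{4} + \frac{1}{4} \cdot 362\right) = -304365 + \left(\frac{1}{4} + \frac{181}{2}\right) = -304365 + \frac{363}{4} = - \frac{1217097}{4}$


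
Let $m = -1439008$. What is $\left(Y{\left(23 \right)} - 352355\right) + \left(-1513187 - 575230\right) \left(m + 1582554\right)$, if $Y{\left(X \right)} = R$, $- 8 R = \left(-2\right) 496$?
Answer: $-299784258913$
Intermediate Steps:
$R = 124$ ($R = - \frac{\left(-2\right) 496}{8} = \left(- \frac{1}{8}\right) \left(-992\right) = 124$)
$Y{\left(X \right)} = 124$
$\left(Y{\left(23 \right)} - 352355\right) + \left(-1513187 - 575230\right) \left(m + 1582554\right) = \left(124 - 352355\right) + \left(-1513187 - 575230\right) \left(-1439008 + 1582554\right) = -352231 - 299783906682 = -299784258913$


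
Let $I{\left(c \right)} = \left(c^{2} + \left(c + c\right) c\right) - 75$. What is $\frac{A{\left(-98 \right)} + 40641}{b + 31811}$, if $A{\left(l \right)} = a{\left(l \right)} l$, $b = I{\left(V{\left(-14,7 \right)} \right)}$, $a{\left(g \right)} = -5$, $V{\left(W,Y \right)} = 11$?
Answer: $\frac{41131}{32099} \approx 1.2814$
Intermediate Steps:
$I{\left(c \right)} = -75 + 3 c^{2}$ ($I{\left(c \right)} = \left(c^{2} + 2 c c\right) - 75 = \left(c^{2} + 2 c^{2}\right) - 75 = 3 c^{2} - 75 = -75 + 3 c^{2}$)
$b = 288$ ($b = -75 + 3 \cdot 11^{2} = -75 + 3 \cdot 121 = -75 + 363 = 288$)
$A{\left(l \right)} = - 5 l$
$\frac{A{\left(-98 \right)} + 40641}{b + 31811} = \frac{\left(-5\right) \left(-98\right) + 40641}{288 + 31811} = \frac{490 + 40641}{32099} = 41131 \cdot \frac{1}{32099} = \frac{41131}{32099}$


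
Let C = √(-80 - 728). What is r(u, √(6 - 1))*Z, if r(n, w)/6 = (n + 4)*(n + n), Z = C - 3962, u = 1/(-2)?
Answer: 83202 - 42*I*√202 ≈ 83202.0 - 596.93*I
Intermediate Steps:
C = 2*I*√202 (C = √(-808) = 2*I*√202 ≈ 28.425*I)
u = -½ ≈ -0.50000
Z = -3962 + 2*I*√202 (Z = 2*I*√202 - 3962 = -3962 + 2*I*√202 ≈ -3962.0 + 28.425*I)
r(n, w) = 12*n*(4 + n) (r(n, w) = 6*((n + 4)*(n + n)) = 6*((4 + n)*(2*n)) = 6*(2*n*(4 + n)) = 12*n*(4 + n))
r(u, √(6 - 1))*Z = (12*(-½)*(4 - ½))*(-3962 + 2*I*√202) = (12*(-½)*(7/2))*(-3962 + 2*I*√202) = -21*(-3962 + 2*I*√202) = 83202 - 42*I*√202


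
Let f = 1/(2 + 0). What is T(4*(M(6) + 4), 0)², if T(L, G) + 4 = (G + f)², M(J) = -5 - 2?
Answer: 225/16 ≈ 14.063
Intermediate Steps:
M(J) = -7
f = ½ (f = 1/2 = ½ ≈ 0.50000)
T(L, G) = -4 + (½ + G)² (T(L, G) = -4 + (G + ½)² = -4 + (½ + G)²)
T(4*(M(6) + 4), 0)² = (-15/4 + 0 + 0²)² = (-15/4 + 0 + 0)² = (-15/4)² = 225/16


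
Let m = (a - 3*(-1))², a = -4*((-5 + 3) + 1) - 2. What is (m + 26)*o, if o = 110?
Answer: 5610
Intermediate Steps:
a = 2 (a = -4*(-2 + 1) - 2 = -4*(-1) - 2 = 4 - 2 = 2)
m = 25 (m = (2 - 3*(-1))² = (2 + 3)² = 5² = 25)
(m + 26)*o = (25 + 26)*110 = 51*110 = 5610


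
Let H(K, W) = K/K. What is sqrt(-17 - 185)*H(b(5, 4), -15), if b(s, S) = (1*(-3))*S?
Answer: I*sqrt(202) ≈ 14.213*I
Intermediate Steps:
b(s, S) = -3*S
H(K, W) = 1
sqrt(-17 - 185)*H(b(5, 4), -15) = sqrt(-17 - 185)*1 = sqrt(-202)*1 = (I*sqrt(202))*1 = I*sqrt(202)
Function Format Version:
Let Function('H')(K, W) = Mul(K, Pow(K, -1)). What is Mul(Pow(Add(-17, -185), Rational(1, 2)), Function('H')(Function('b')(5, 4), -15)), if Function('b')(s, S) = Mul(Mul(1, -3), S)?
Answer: Mul(I, Pow(202, Rational(1, 2))) ≈ Mul(14.213, I)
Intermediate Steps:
Function('b')(s, S) = Mul(-3, S)
Function('H')(K, W) = 1
Mul(Pow(Add(-17, -185), Rational(1, 2)), Function('H')(Function('b')(5, 4), -15)) = Mul(Pow(Add(-17, -185), Rational(1, 2)), 1) = Mul(Pow(-202, Rational(1, 2)), 1) = Mul(Mul(I, Pow(202, Rational(1, 2))), 1) = Mul(I, Pow(202, Rational(1, 2)))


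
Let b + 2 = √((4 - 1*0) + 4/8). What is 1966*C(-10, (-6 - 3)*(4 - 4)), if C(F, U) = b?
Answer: -3932 + 2949*√2 ≈ 238.52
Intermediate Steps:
b = -2 + 3*√2/2 (b = -2 + √((4 - 1*0) + 4/8) = -2 + √((4 + 0) + 4*(⅛)) = -2 + √(4 + ½) = -2 + √(9/2) = -2 + 3*√2/2 ≈ 0.12132)
C(F, U) = -2 + 3*√2/2
1966*C(-10, (-6 - 3)*(4 - 4)) = 1966*(-2 + 3*√2/2) = -3932 + 2949*√2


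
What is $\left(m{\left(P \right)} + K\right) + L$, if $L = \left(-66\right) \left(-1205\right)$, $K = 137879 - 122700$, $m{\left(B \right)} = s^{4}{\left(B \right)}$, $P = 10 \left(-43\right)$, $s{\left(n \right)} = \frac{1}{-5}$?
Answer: $\frac{59193126}{625} \approx 94709.0$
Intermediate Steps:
$s{\left(n \right)} = - \frac{1}{5}$
$P = -430$
$m{\left(B \right)} = \frac{1}{625}$ ($m{\left(B \right)} = \left(- \frac{1}{5}\right)^{4} = \frac{1}{625}$)
$K = 15179$ ($K = 137879 - 122700 = 15179$)
$L = 79530$
$\left(m{\left(P \right)} + K\right) + L = \left(\frac{1}{625} + 15179\right) + 79530 = \frac{9486876}{625} + 79530 = \frac{59193126}{625}$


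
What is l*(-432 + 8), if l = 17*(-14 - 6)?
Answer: 144160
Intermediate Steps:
l = -340 (l = 17*(-20) = -340)
l*(-432 + 8) = -340*(-432 + 8) = -340*(-424) = 144160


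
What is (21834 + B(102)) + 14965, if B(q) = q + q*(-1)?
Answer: 36799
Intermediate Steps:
B(q) = 0 (B(q) = q - q = 0)
(21834 + B(102)) + 14965 = (21834 + 0) + 14965 = 21834 + 14965 = 36799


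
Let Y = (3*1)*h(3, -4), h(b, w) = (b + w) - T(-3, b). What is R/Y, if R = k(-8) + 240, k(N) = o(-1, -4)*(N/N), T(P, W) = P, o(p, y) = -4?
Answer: 118/3 ≈ 39.333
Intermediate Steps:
k(N) = -4 (k(N) = -4*N/N = -4*1 = -4)
h(b, w) = 3 + b + w (h(b, w) = (b + w) - 1*(-3) = (b + w) + 3 = 3 + b + w)
R = 236 (R = -4 + 240 = 236)
Y = 6 (Y = (3*1)*(3 + 3 - 4) = 3*2 = 6)
R/Y = 236/6 = 236*(⅙) = 118/3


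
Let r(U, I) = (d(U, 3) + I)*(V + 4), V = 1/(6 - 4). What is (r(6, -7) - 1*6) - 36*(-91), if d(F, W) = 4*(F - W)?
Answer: 6585/2 ≈ 3292.5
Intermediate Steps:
V = ½ (V = 1/2 = ½ ≈ 0.50000)
d(F, W) = -4*W + 4*F
r(U, I) = -54 + 18*U + 9*I/2 (r(U, I) = ((-4*3 + 4*U) + I)*(½ + 4) = ((-12 + 4*U) + I)*(9/2) = (-12 + I + 4*U)*(9/2) = -54 + 18*U + 9*I/2)
(r(6, -7) - 1*6) - 36*(-91) = ((-54 + 18*6 + (9/2)*(-7)) - 1*6) - 36*(-91) = ((-54 + 108 - 63/2) - 6) + 3276 = (45/2 - 6) + 3276 = 33/2 + 3276 = 6585/2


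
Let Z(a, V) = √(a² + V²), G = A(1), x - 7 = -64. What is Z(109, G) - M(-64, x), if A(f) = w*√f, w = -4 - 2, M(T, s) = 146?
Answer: -146 + √11917 ≈ -36.835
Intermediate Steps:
x = -57 (x = 7 - 64 = -57)
w = -6
A(f) = -6*√f
G = -6 (G = -6*√1 = -6*1 = -6)
Z(a, V) = √(V² + a²)
Z(109, G) - M(-64, x) = √((-6)² + 109²) - 1*146 = √(36 + 11881) - 146 = √11917 - 146 = -146 + √11917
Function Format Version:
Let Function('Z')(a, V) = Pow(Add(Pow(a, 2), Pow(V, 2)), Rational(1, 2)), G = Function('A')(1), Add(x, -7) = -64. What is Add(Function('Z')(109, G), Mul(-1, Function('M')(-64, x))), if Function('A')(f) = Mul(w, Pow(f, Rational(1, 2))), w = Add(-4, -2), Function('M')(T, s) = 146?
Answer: Add(-146, Pow(11917, Rational(1, 2))) ≈ -36.835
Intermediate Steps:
x = -57 (x = Add(7, -64) = -57)
w = -6
Function('A')(f) = Mul(-6, Pow(f, Rational(1, 2)))
G = -6 (G = Mul(-6, Pow(1, Rational(1, 2))) = Mul(-6, 1) = -6)
Function('Z')(a, V) = Pow(Add(Pow(V, 2), Pow(a, 2)), Rational(1, 2))
Add(Function('Z')(109, G), Mul(-1, Function('M')(-64, x))) = Add(Pow(Add(Pow(-6, 2), Pow(109, 2)), Rational(1, 2)), Mul(-1, 146)) = Add(Pow(Add(36, 11881), Rational(1, 2)), -146) = Add(Pow(11917, Rational(1, 2)), -146) = Add(-146, Pow(11917, Rational(1, 2)))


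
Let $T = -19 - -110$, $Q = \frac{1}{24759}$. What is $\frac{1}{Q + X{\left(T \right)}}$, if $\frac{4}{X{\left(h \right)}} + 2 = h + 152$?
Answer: $\frac{5966919}{99277} \approx 60.104$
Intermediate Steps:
$Q = \frac{1}{24759} \approx 4.0389 \cdot 10^{-5}$
$T = 91$ ($T = -19 + 110 = 91$)
$X{\left(h \right)} = \frac{4}{150 + h}$ ($X{\left(h \right)} = \frac{4}{-2 + \left(h + 152\right)} = \frac{4}{-2 + \left(152 + h\right)} = \frac{4}{150 + h}$)
$\frac{1}{Q + X{\left(T \right)}} = \frac{1}{\frac{1}{24759} + \frac{4}{150 + 91}} = \frac{1}{\frac{1}{24759} + \frac{4}{241}} = \frac{1}{\frac{99277}{5966919}} = \frac{5966919}{99277}$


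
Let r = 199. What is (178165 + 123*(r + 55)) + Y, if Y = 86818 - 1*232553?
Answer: 63672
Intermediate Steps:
Y = -145735 (Y = 86818 - 232553 = -145735)
(178165 + 123*(r + 55)) + Y = (178165 + 123*(199 + 55)) - 145735 = (178165 + 123*254) - 145735 = (178165 + 31242) - 145735 = 209407 - 145735 = 63672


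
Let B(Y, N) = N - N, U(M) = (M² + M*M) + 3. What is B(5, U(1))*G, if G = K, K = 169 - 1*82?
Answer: 0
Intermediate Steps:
U(M) = 3 + 2*M² (U(M) = (M² + M²) + 3 = 2*M² + 3 = 3 + 2*M²)
K = 87 (K = 169 - 82 = 87)
B(Y, N) = 0
G = 87
B(5, U(1))*G = 0*87 = 0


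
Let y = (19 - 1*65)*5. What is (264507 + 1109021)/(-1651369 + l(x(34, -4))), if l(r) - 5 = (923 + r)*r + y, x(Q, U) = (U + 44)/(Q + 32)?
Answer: -747885996/898988143 ≈ -0.83192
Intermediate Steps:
y = -230 (y = (19 - 65)*5 = -46*5 = -230)
x(Q, U) = (44 + U)/(32 + Q)
l(r) = -225 + r*(923 + r) (l(r) = 5 + ((923 + r)*r - 230) = 5 + (r*(923 + r) - 230) = 5 + (-230 + r*(923 + r)) = -225 + r*(923 + r))
(264507 + 1109021)/(-1651369 + l(x(34, -4))) = (264507 + 1109021)/(-1651369 + (-225 + ((44 - 4)/(32 + 34))² + 923*((44 - 4)/(32 + 34)))) = 1373528/(-1651369 + (-225 + (40/66)² + 923*(40/66))) = 1373528/(-1651369 + (-225 + ((1/66)*40)² + 923*((1/66)*40))) = 1373528/(-1651369 + (-225 + (20/33)² + 923*(20/33))) = 1373528/(-1651369 + (-225 + 400/1089 + 18460/33)) = 1373528/(-1651369 + 364555/1089) = 1373528/(-1797976286/1089) = 1373528*(-1089/1797976286) = -747885996/898988143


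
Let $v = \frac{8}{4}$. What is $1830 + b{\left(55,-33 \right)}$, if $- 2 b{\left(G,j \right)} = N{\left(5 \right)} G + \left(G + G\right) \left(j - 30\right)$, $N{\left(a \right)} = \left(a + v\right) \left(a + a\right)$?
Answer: $3370$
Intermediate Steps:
$v = 2$ ($v = 8 \cdot \frac{1}{4} = 2$)
$N{\left(a \right)} = 2 a \left(2 + a\right)$ ($N{\left(a \right)} = \left(a + 2\right) \left(a + a\right) = \left(2 + a\right) 2 a = 2 a \left(2 + a\right)$)
$b{\left(G,j \right)} = - 35 G - G \left(-30 + j\right)$ ($b{\left(G,j \right)} = - \frac{2 \cdot 5 \left(2 + 5\right) G + \left(G + G\right) \left(j - 30\right)}{2} = - \frac{2 \cdot 5 \cdot 7 G + 2 G \left(-30 + j\right)}{2} = - \frac{70 G + 2 G \left(-30 + j\right)}{2} = - 35 G - G \left(-30 + j\right)$)
$1830 + b{\left(55,-33 \right)} = 1830 - 55 \left(5 - 33\right) = 1830 - 55 \left(-28\right) = 1830 + 1540 = 3370$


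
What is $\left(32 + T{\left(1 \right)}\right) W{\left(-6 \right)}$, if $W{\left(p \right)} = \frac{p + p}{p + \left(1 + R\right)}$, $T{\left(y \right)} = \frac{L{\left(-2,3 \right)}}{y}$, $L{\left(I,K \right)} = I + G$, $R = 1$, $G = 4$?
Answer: $102$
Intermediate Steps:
$L{\left(I,K \right)} = 4 + I$ ($L{\left(I,K \right)} = I + 4 = 4 + I$)
$T{\left(y \right)} = \frac{2}{y}$ ($T{\left(y \right)} = \frac{4 - 2}{y} = \frac{2}{y}$)
$W{\left(p \right)} = \frac{2 p}{2 + p}$ ($W{\left(p \right)} = \frac{p + p}{p + \left(1 + 1\right)} = \frac{2 p}{p + 2} = \frac{2 p}{2 + p}$)
$\left(32 + T{\left(1 \right)}\right) W{\left(-6 \right)} = \left(32 + \frac{2}{1}\right) 2 \left(-6\right) \frac{1}{2 - 6} = \left(32 + 2 \cdot 1\right) 2 \left(-6\right) \frac{1}{-4} = \left(32 + 2\right) 2 \left(-6\right) \left(- \frac{1}{4}\right) = 34 \cdot 3 = 102$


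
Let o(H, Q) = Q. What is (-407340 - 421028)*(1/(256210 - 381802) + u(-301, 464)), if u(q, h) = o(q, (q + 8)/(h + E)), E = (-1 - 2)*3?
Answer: 3810380038406/7143045 ≈ 5.3344e+5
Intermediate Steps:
E = -9 (E = -3*3 = -9)
u(q, h) = (8 + q)/(-9 + h) (u(q, h) = (q + 8)/(h - 9) = (8 + q)/(-9 + h))
(-407340 - 421028)*(1/(256210 - 381802) + u(-301, 464)) = (-407340 - 421028)*(1/(256210 - 381802) + (8 - 301)/(-9 + 464)) = -828368*(1/(-125592) - 293/455) = -828368*(-1/125592 + (1/455)*(-293)) = -828368*(-1/125592 - 293/455) = -828368*(-36798911/57144360) = 3810380038406/7143045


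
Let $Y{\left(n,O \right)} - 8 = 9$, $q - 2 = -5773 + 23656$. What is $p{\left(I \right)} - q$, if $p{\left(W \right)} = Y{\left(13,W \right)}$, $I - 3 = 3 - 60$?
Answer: $-17868$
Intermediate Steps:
$q = 17885$ ($q = 2 + \left(-5773 + 23656\right) = 2 + 17883 = 17885$)
$I = -54$ ($I = 3 + \left(3 - 60\right) = 3 - 57 = -54$)
$Y{\left(n,O \right)} = 17$ ($Y{\left(n,O \right)} = 8 + 9 = 17$)
$p{\left(W \right)} = 17$
$p{\left(I \right)} - q = 17 - 17885 = -17868$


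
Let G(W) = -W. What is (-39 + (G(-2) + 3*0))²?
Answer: 1369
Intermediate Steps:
(-39 + (G(-2) + 3*0))² = (-39 + (-1*(-2) + 3*0))² = (-39 + (2 + 0))² = (-39 + 2)² = (-37)² = 1369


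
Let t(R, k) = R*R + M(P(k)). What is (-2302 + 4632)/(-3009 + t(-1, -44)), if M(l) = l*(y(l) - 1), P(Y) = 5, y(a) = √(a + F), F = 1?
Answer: -7020290/9078019 - 11650*√6/9078019 ≈ -0.77647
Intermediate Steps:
y(a) = √(1 + a) (y(a) = √(a + 1) = √(1 + a))
M(l) = l*(-1 + √(1 + l)) (M(l) = l*(√(1 + l) - 1) = l*(-1 + √(1 + l)))
t(R, k) = -5 + R² + 5*√6 (t(R, k) = R*R + 5*(-1 + √(1 + 5)) = R² + 5*(-1 + √6) = R² + (-5 + 5*√6) = -5 + R² + 5*√6)
(-2302 + 4632)/(-3009 + t(-1, -44)) = (-2302 + 4632)/(-3009 + (-5 + (-1)² + 5*√6)) = 2330/(-3009 + (-5 + 1 + 5*√6)) = 2330/(-3009 + (-4 + 5*√6)) = 2330/(-3013 + 5*√6)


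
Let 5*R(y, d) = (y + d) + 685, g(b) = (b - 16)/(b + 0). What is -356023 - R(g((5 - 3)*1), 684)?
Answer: -1781477/5 ≈ -3.5630e+5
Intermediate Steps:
g(b) = (-16 + b)/b
R(y, d) = 137 + d/5 + y/5 (R(y, d) = ((y + d) + 685)/5 = ((d + y) + 685)/5 = (685 + d + y)/5 = 137 + d/5 + y/5)
-356023 - R(g((5 - 3)*1), 684) = -356023 - (137 + (⅕)*684 + ((-16 + (5 - 3)*1)/(((5 - 3)*1)))/5) = -356023 - (137 + 684/5 + ((-16 + 2*1)/((2*1)))/5) = -356023 - (137 + 684/5 + ((-16 + 2)/2)/5) = -356023 - (137 + 684/5 + ((½)*(-14))/5) = -356023 - (137 + 684/5 + (⅕)*(-7)) = -356023 - (137 + 684/5 - 7/5) = -356023 - 1*1362/5 = -356023 - 1362/5 = -1781477/5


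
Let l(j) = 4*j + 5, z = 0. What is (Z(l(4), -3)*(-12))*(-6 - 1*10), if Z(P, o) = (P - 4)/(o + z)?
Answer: -1088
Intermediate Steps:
l(j) = 5 + 4*j
Z(P, o) = (-4 + P)/o (Z(P, o) = (P - 4)/(o + 0) = (-4 + P)/o)
(Z(l(4), -3)*(-12))*(-6 - 1*10) = (((-4 + (5 + 4*4))/(-3))*(-12))*(-6 - 1*10) = (-(-4 + (5 + 16))/3*(-12))*(-6 - 10) = (-(-4 + 21)/3*(-12))*(-16) = (-⅓*17*(-12))*(-16) = -17/3*(-12)*(-16) = 68*(-16) = -1088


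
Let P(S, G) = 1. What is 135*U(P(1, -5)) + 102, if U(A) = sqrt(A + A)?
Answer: 102 + 135*sqrt(2) ≈ 292.92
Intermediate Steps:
U(A) = sqrt(2)*sqrt(A) (U(A) = sqrt(2*A) = sqrt(2)*sqrt(A))
135*U(P(1, -5)) + 102 = 135*(sqrt(2)*sqrt(1)) + 102 = 135*(sqrt(2)*1) + 102 = 135*sqrt(2) + 102 = 102 + 135*sqrt(2)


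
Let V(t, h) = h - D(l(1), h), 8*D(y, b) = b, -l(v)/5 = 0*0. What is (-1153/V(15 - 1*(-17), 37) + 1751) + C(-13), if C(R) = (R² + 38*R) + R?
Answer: 356743/259 ≈ 1377.4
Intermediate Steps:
l(v) = 0 (l(v) = -0*0 = -5*0 = 0)
D(y, b) = b/8
V(t, h) = 7*h/8 (V(t, h) = h - h/8 = 7*h/8)
C(R) = R² + 39*R
(-1153/V(15 - 1*(-17), 37) + 1751) + C(-13) = (-1153/((7/8)*37) + 1751) - 13*(39 - 13) = (-1153/259/8 + 1751) - 13*26 = (-1153*8/259 + 1751) - 338 = (-9224/259 + 1751) - 338 = 444285/259 - 338 = 356743/259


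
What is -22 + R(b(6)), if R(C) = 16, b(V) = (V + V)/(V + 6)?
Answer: -6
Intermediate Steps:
b(V) = 2*V/(6 + V) (b(V) = (2*V)/(6 + V) = 2*V/(6 + V))
-22 + R(b(6)) = -22 + 16 = -6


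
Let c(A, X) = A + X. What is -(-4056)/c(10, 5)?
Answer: 1352/5 ≈ 270.40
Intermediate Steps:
-(-4056)/c(10, 5) = -(-4056)/(10 + 5) = -(-4056)/15 = -39*(-104/15) = 1352/5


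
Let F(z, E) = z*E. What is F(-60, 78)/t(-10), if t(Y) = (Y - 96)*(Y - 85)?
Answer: -468/1007 ≈ -0.46475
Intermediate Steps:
t(Y) = (-96 + Y)*(-85 + Y)
F(z, E) = E*z
F(-60, 78)/t(-10) = (78*(-60))/(8160 + (-10)**2 - 181*(-10)) = -4680/(8160 + 100 + 1810) = -4680/10070 = -4680*1/10070 = -468/1007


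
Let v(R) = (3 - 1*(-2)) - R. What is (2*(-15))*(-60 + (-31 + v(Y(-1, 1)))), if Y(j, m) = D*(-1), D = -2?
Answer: 2640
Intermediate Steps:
Y(j, m) = 2 (Y(j, m) = -2*(-1) = 2)
v(R) = 5 - R (v(R) = (3 + 2) - R = 5 - R)
(2*(-15))*(-60 + (-31 + v(Y(-1, 1)))) = (2*(-15))*(-60 + (-31 + (5 - 1*2))) = -30*(-60 + (-31 + (5 - 2))) = -30*(-60 + (-31 + 3)) = -30*(-60 - 28) = -30*(-88) = 2640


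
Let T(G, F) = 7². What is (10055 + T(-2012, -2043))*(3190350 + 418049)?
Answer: 36459263496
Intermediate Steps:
T(G, F) = 49
(10055 + T(-2012, -2043))*(3190350 + 418049) = (10055 + 49)*(3190350 + 418049) = 10104*3608399 = 36459263496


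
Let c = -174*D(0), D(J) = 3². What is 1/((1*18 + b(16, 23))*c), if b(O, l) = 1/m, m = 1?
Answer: -1/29754 ≈ -3.3609e-5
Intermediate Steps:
D(J) = 9
c = -1566 (c = -174*9 = -1566)
b(O, l) = 1 (b(O, l) = 1/1 = 1)
1/((1*18 + b(16, 23))*c) = 1/((1*18 + 1)*(-1566)) = 1/((18 + 1)*(-1566)) = 1/(19*(-1566)) = 1/(-29754) = -1/29754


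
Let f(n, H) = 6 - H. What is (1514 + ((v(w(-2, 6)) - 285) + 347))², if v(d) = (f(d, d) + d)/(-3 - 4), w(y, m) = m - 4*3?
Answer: 121572676/49 ≈ 2.4811e+6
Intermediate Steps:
w(y, m) = -12 + m (w(y, m) = m - 12 = -12 + m)
v(d) = -6/7 (v(d) = ((6 - d) + d)/(-3 - 4) = 6/(-7) = 6*(-⅐) = -6/7)
(1514 + ((v(w(-2, 6)) - 285) + 347))² = (1514 + ((-6/7 - 285) + 347))² = (1514 + (-2001/7 + 347))² = (1514 + 428/7)² = (11026/7)² = 121572676/49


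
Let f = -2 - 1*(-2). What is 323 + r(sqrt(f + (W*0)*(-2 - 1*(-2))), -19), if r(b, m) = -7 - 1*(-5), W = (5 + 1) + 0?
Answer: 321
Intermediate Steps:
f = 0 (f = -2 + 2 = 0)
W = 6 (W = 6 + 0 = 6)
r(b, m) = -2 (r(b, m) = -7 + 5 = -2)
323 + r(sqrt(f + (W*0)*(-2 - 1*(-2))), -19) = 323 - 2 = 321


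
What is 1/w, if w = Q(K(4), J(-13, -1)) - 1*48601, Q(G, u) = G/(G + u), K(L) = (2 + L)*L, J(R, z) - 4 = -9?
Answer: -19/923395 ≈ -2.0576e-5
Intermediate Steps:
J(R, z) = -5 (J(R, z) = 4 - 9 = -5)
K(L) = L*(2 + L)
w = -923395/19 (w = (4*(2 + 4))/(4*(2 + 4) - 5) - 1*48601 = (4*6)/(4*6 - 5) - 48601 = 24/(24 - 5) - 48601 = 24/19 - 48601 = -923395/19 ≈ -48600.)
1/w = 1/(-923395/19) = -19/923395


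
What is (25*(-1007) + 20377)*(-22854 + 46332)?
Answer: -112647444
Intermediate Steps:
(25*(-1007) + 20377)*(-22854 + 46332) = (-25175 + 20377)*23478 = -4798*23478 = -112647444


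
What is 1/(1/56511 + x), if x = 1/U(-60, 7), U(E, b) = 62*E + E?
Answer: -125580/31 ≈ -4051.0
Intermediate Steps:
U(E, b) = 63*E
x = -1/3780 (x = 1/(63*(-60)) = 1/(-3780) = -1/3780 ≈ -0.00026455)
1/(1/56511 + x) = 1/(1/56511 - 1/3780) = 1/(-31/125580) = -125580/31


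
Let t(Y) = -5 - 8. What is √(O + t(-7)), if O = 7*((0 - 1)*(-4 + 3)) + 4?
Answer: I*√2 ≈ 1.4142*I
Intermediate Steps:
t(Y) = -13
O = 11 (O = 7*(-1*(-1)) + 4 = 7*1 + 4 = 7 + 4 = 11)
√(O + t(-7)) = √(11 - 13) = √(-2) = I*√2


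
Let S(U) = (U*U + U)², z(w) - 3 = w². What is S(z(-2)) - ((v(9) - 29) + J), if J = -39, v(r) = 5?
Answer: 3199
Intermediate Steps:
z(w) = 3 + w²
S(U) = (U + U²)² (S(U) = (U² + U)² = (U + U²)²)
S(z(-2)) - ((v(9) - 29) + J) = (3 + (-2)²)²*(1 + (3 + (-2)²))² - ((5 - 29) - 39) = (3 + 4)²*(1 + (3 + 4))² - (-24 - 39) = 7²*(1 + 7)² - 1*(-63) = 49*8² + 63 = 49*64 + 63 = 3136 + 63 = 3199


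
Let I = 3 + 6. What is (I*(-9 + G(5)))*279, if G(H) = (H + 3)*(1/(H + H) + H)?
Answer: 399249/5 ≈ 79850.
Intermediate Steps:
G(H) = (3 + H)*(H + 1/(2*H)) (G(H) = (3 + H)*(1/(2*H) + H) = (3 + H)*(H + 1/(2*H)))
I = 9
(I*(-9 + G(5)))*279 = (9*(-9 + (½ + 5² + 3*5 + (3/2)/5)))*279 = (9*(-9 + (½ + 25 + 15 + (3/2)*(⅕))))*279 = (9*(-9 + (½ + 25 + 15 + 3/10)))*279 = (9*(-9 + 204/5))*279 = (9*(159/5))*279 = (1431/5)*279 = 399249/5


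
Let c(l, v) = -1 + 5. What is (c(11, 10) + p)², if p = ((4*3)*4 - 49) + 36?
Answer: 1521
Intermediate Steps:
c(l, v) = 4
p = 35 (p = (12*4 - 49) + 36 = (48 - 49) + 36 = -1 + 36 = 35)
(c(11, 10) + p)² = (4 + 35)² = 39² = 1521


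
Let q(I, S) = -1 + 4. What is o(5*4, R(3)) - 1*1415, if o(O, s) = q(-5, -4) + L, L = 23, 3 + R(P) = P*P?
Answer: -1389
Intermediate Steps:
R(P) = -3 + P² (R(P) = -3 + P*P = -3 + P²)
q(I, S) = 3
o(O, s) = 26 (o(O, s) = 3 + 23 = 26)
o(5*4, R(3)) - 1*1415 = 26 - 1*1415 = 26 - 1415 = -1389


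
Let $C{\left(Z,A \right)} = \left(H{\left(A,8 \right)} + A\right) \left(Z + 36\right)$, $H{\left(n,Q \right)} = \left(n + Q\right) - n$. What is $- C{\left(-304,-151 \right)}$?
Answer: $-38324$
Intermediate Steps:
$H{\left(n,Q \right)} = Q$ ($H{\left(n,Q \right)} = \left(Q + n\right) - n = Q$)
$C{\left(Z,A \right)} = \left(8 + A\right) \left(36 + Z\right)$ ($C{\left(Z,A \right)} = \left(8 + A\right) \left(Z + 36\right) = \left(8 + A\right) \left(36 + Z\right)$)
$- C{\left(-304,-151 \right)} = - (288 + 8 \left(-304\right) + 36 \left(-151\right) - -45904) = - (288 - 2432 - 5436 + 45904) = \left(-1\right) 38324 = -38324$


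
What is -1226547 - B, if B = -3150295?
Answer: 1923748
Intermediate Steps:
-1226547 - B = -1226547 - 1*(-3150295) = -1226547 + 3150295 = 1923748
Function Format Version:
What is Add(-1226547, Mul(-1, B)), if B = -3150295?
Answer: 1923748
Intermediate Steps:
Add(-1226547, Mul(-1, B)) = Add(-1226547, Mul(-1, -3150295)) = Add(-1226547, 3150295) = 1923748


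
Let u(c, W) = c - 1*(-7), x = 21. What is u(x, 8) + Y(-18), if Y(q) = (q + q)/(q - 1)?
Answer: 568/19 ≈ 29.895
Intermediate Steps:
u(c, W) = 7 + c (u(c, W) = c + 7 = 7 + c)
Y(q) = 2*q/(-1 + q) (Y(q) = (2*q)/(-1 + q) = 2*q/(-1 + q))
u(x, 8) + Y(-18) = (7 + 21) + 2*(-18)/(-1 - 18) = 28 + 2*(-18)/(-19) = 28 + 2*(-18)*(-1/19) = 28 + 36/19 = 568/19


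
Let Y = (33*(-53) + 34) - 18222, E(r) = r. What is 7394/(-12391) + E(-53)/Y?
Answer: -146757455/247039367 ≈ -0.59406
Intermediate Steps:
Y = -19937 (Y = (-1749 + 34) - 18222 = -1715 - 18222 = -19937)
7394/(-12391) + E(-53)/Y = 7394/(-12391) - 53/(-19937) = 7394*(-1/12391) - 53*(-1/19937) = -7394/12391 + 53/19937 = -146757455/247039367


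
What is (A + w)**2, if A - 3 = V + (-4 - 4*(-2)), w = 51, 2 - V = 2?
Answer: 3364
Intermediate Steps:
V = 0 (V = 2 - 1*2 = 2 - 2 = 0)
A = 7 (A = 3 + (0 + (-4 - 4*(-2))) = 3 + (0 + (-4 + 8)) = 3 + (0 + 4) = 3 + 4 = 7)
(A + w)**2 = (7 + 51)**2 = 58**2 = 3364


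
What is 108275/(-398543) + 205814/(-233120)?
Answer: -53633398501/46454172080 ≈ -1.1545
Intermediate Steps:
108275/(-398543) + 205814/(-233120) = 108275*(-1/398543) + 205814*(-1/233120) = -108275/398543 - 102907/116560 = -53633398501/46454172080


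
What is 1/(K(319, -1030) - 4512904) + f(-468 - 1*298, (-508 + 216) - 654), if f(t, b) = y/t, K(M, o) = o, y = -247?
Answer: 278735233/864418361 ≈ 0.32245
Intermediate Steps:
f(t, b) = -247/t
1/(K(319, -1030) - 4512904) + f(-468 - 1*298, (-508 + 216) - 654) = 1/(-1030 - 4512904) - 247/(-468 - 1*298) = 1/(-4513934) - 247/(-468 - 298) = -1/4513934 - 247/(-766) = -1/4513934 - 247*(-1/766) = -1/4513934 + 247/766 = 278735233/864418361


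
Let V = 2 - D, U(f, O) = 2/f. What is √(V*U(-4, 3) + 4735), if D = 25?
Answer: √18986/2 ≈ 68.895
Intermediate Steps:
V = -23 (V = 2 - 1*25 = 2 - 25 = -23)
√(V*U(-4, 3) + 4735) = √(-46/(-4) + 4735) = √(-46*(-1)/4 + 4735) = √(-23*(-½) + 4735) = √(23/2 + 4735) = √(9493/2) = √18986/2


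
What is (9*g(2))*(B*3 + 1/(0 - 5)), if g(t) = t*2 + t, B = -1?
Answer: -864/5 ≈ -172.80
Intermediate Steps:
g(t) = 3*t (g(t) = 2*t + t = 3*t)
(9*g(2))*(B*3 + 1/(0 - 5)) = (9*(3*2))*(-1*3 + 1/(0 - 5)) = (9*6)*(-3 + 1/(-5)) = 54*(-3 - ⅕) = 54*(-16/5) = -864/5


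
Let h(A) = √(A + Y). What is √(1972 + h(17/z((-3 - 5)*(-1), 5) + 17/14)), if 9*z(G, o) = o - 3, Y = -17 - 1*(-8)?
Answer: √(96628 + 7*√3367)/7 ≈ 44.500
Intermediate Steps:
Y = -9 (Y = -17 + 8 = -9)
z(G, o) = -⅓ + o/9 (z(G, o) = (o - 3)/9 = (-3 + o)/9 = -⅓ + o/9)
h(A) = √(-9 + A) (h(A) = √(A - 9) = √(-9 + A))
√(1972 + h(17/z((-3 - 5)*(-1), 5) + 17/14)) = √(1972 + √(-9 + (17/(-⅓ + (⅑)*5) + 17/14))) = √(1972 + √(-9 + (17/(-⅓ + 5/9) + 17*(1/14)))) = √(1972 + √(-9 + (17/(2/9) + 17/14))) = √(1972 + √(-9 + (17*(9/2) + 17/14))) = √(1972 + √(-9 + (153/2 + 17/14))) = √(1972 + √(-9 + 544/7)) = √(1972 + √(481/7)) = √(1972 + √3367/7)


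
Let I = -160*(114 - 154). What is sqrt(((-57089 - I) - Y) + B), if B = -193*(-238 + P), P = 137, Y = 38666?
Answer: I*sqrt(82662) ≈ 287.51*I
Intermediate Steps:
I = 6400 (I = -160*(-40) = 6400)
B = 19493 (B = -193*(-238 + 137) = -193*(-101) = 19493)
sqrt(((-57089 - I) - Y) + B) = sqrt(((-57089 - 1*6400) - 1*38666) + 19493) = sqrt(((-57089 - 6400) - 38666) + 19493) = sqrt((-63489 - 38666) + 19493) = sqrt(-102155 + 19493) = sqrt(-82662) = I*sqrt(82662)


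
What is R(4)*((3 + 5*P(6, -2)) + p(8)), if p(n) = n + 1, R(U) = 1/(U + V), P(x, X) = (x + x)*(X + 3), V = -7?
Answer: -24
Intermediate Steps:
P(x, X) = 2*x*(3 + X) (P(x, X) = (2*x)*(3 + X) = 2*x*(3 + X))
R(U) = 1/(-7 + U) (R(U) = 1/(U - 7) = 1/(-7 + U))
p(n) = 1 + n
R(4)*((3 + 5*P(6, -2)) + p(8)) = ((3 + 5*(2*6*(3 - 2))) + (1 + 8))/(-7 + 4) = ((3 + 5*(2*6*1)) + 9)/(-3) = -((3 + 5*12) + 9)/3 = -((3 + 60) + 9)/3 = -(63 + 9)/3 = -⅓*72 = -24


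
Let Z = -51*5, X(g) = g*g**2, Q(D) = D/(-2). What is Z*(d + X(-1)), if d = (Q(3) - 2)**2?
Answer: -11475/4 ≈ -2868.8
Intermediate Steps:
Q(D) = -D/2 (Q(D) = D*(-1/2) = -D/2)
X(g) = g**3
d = 49/4 (d = (-1/2*3 - 2)**2 = (-3/2 - 2)**2 = (-7/2)**2 = 49/4 ≈ 12.250)
Z = -255
Z*(d + X(-1)) = -255*(49/4 + (-1)**3) = -255*(49/4 - 1) = -255*45/4 = -11475/4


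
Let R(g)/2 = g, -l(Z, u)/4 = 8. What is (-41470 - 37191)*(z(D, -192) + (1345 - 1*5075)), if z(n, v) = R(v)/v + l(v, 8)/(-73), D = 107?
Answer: 21404602032/73 ≈ 2.9321e+8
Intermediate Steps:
l(Z, u) = -32 (l(Z, u) = -4*8 = -32)
R(g) = 2*g
z(n, v) = 178/73 (z(n, v) = (2*v)/v - 32/(-73) = 2 - 32*(-1/73) = 2 + 32/73 = 178/73)
(-41470 - 37191)*(z(D, -192) + (1345 - 1*5075)) = (-41470 - 37191)*(178/73 + (1345 - 1*5075)) = -78661*(178/73 + (1345 - 5075)) = -78661*(178/73 - 3730) = -78661*(-272112/73) = 21404602032/73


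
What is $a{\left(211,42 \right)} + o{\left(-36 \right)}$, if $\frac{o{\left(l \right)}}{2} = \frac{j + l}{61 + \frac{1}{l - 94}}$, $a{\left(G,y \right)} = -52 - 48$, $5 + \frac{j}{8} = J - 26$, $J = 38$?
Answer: $- \frac{787700}{7929} \approx -99.344$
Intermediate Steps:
$j = 56$ ($j = -40 + 8 \left(38 - 26\right) = -40 + 8 \cdot 12 = -40 + 96 = 56$)
$a{\left(G,y \right)} = -100$ ($a{\left(G,y \right)} = -52 - 48 = -100$)
$o{\left(l \right)} = \frac{2 \left(56 + l\right)}{61 + \frac{1}{-94 + l}}$ ($o{\left(l \right)} = 2 \frac{56 + l}{61 + \frac{1}{l - 94}} = 2 \frac{56 + l}{61 + \frac{1}{-94 + l}} = \frac{2 \left(56 + l\right)}{61 + \frac{1}{-94 + l}}$)
$a{\left(211,42 \right)} + o{\left(-36 \right)} = -100 + \frac{2 \left(-5264 + \left(-36\right)^{2} - -1368\right)}{-5733 + 61 \left(-36\right)} = -100 + \frac{2 \left(-5264 + 1296 + 1368\right)}{-5733 - 2196} = -100 + 2 \frac{1}{-7929} \left(-2600\right) = -100 + 2 \left(- \frac{1}{7929}\right) \left(-2600\right) = -100 + \frac{5200}{7929} = - \frac{787700}{7929}$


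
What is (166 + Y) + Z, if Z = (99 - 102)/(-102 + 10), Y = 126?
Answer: 26867/92 ≈ 292.03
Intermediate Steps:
Z = 3/92 (Z = -3/(-92) = -3*(-1/92) = 3/92 ≈ 0.032609)
(166 + Y) + Z = (166 + 126) + 3/92 = 292 + 3/92 = 26867/92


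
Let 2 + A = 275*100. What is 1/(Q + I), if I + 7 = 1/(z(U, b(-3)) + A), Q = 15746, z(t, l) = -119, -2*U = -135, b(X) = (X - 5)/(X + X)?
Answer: 27379/430918082 ≈ 6.3536e-5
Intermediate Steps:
b(X) = (-5 + X)/(2*X) (b(X) = (-5 + X)/((2*X)) = (-5 + X)*(1/(2*X)) = (-5 + X)/(2*X))
U = 135/2 (U = -½*(-135) = 135/2 ≈ 67.500)
A = 27498 (A = -2 + 275*100 = -2 + 27500 = 27498)
I = -191652/27379 (I = -7 + 1/(-119 + 27498) = -7 + 1/27379 = -191652/27379 ≈ -7.0000)
1/(Q + I) = 1/(15746 - 191652/27379) = 1/(430918082/27379) = 27379/430918082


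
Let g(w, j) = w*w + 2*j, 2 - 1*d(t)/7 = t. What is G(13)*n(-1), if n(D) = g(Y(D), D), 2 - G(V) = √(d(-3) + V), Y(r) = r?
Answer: -2 + 4*√3 ≈ 4.9282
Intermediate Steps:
d(t) = 14 - 7*t
g(w, j) = w² + 2*j
G(V) = 2 - √(35 + V) (G(V) = 2 - √((14 - 7*(-3)) + V) = 2 - √((14 + 21) + V) = 2 - √(35 + V))
n(D) = D² + 2*D
G(13)*n(-1) = (2 - √(35 + 13))*(-(2 - 1)) = (2 - √48)*(-1*1) = (2 - 4*√3)*(-1) = -2 + 4*√3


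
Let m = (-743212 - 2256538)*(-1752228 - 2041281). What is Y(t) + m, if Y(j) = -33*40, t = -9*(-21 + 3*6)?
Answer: 11379578621430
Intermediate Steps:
m = 11379578622750 (m = -2999750*(-3793509) = 11379578622750)
t = 27 (t = -9*(-21 + 18) = -9*(-3) = 27)
Y(j) = -1320
Y(t) + m = -1320 + 11379578622750 = 11379578621430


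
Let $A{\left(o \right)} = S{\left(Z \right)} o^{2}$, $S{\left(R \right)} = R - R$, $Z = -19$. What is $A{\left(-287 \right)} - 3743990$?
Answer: $-3743990$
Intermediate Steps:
$S{\left(R \right)} = 0$
$A{\left(o \right)} = 0$ ($A{\left(o \right)} = 0 o^{2} = 0$)
$A{\left(-287 \right)} - 3743990 = 0 - 3743990 = -3743990$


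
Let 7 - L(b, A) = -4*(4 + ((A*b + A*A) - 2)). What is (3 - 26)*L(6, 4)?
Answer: -4025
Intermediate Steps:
L(b, A) = 15 + 4*A**2 + 4*A*b (L(b, A) = 7 - (-4)*(4 + ((A*b + A*A) - 2)) = 7 - (-4)*(4 + ((A*b + A**2) - 2)) = 7 - (-4)*(4 + ((A**2 + A*b) - 2)) = 7 - (-4)*(4 + (-2 + A**2 + A*b)) = 7 - (-4)*(2 + A**2 + A*b) = 7 - (-8 - 4*A**2 - 4*A*b) = 7 + (8 + 4*A**2 + 4*A*b) = 15 + 4*A**2 + 4*A*b)
(3 - 26)*L(6, 4) = (3 - 26)*(15 + 4*4**2 + 4*4*6) = -23*(15 + 4*16 + 96) = -23*(15 + 64 + 96) = -23*175 = -4025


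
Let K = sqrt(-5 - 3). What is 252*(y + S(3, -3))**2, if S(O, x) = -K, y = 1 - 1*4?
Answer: 252 + 3024*I*sqrt(2) ≈ 252.0 + 4276.6*I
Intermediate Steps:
y = -3 (y = 1 - 4 = -3)
K = 2*I*sqrt(2) (K = sqrt(-8) = 2*I*sqrt(2) ≈ 2.8284*I)
S(O, x) = -2*I*sqrt(2)
252*(y + S(3, -3))**2 = 252*(-3 - 2*I*sqrt(2))**2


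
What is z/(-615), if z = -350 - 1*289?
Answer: 213/205 ≈ 1.0390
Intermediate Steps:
z = -639 (z = -350 - 289 = -639)
z/(-615) = -639/(-615) = -639*(-1/615) = 213/205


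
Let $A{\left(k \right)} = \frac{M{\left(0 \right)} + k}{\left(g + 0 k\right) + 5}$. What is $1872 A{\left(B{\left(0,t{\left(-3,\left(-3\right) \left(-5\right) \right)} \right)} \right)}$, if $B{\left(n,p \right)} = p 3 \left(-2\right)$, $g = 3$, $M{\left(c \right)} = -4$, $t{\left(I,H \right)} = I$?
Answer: $3276$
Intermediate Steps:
$B{\left(n,p \right)} = - 6 p$ ($B{\left(n,p \right)} = 3 p \left(-2\right) = - 6 p$)
$A{\left(k \right)} = - \frac{1}{2} + \frac{k}{8}$ ($A{\left(k \right)} = \frac{-4 + k}{\left(3 + 0 k\right) + 5} = \frac{-4 + k}{\left(3 + 0\right) + 5} = \frac{-4 + k}{3 + 5} = \frac{-4 + k}{8} = \left(-4 + k\right) \frac{1}{8} = - \frac{1}{2} + \frac{k}{8}$)
$1872 A{\left(B{\left(0,t{\left(-3,\left(-3\right) \left(-5\right) \right)} \right)} \right)} = 1872 \left(- \frac{1}{2} + \frac{\left(-6\right) \left(-3\right)}{8}\right) = 1872 \left(- \frac{1}{2} + \frac{1}{8} \cdot 18\right) = 1872 \left(- \frac{1}{2} + \frac{9}{4}\right) = 1872 \cdot \frac{7}{4} = 3276$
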